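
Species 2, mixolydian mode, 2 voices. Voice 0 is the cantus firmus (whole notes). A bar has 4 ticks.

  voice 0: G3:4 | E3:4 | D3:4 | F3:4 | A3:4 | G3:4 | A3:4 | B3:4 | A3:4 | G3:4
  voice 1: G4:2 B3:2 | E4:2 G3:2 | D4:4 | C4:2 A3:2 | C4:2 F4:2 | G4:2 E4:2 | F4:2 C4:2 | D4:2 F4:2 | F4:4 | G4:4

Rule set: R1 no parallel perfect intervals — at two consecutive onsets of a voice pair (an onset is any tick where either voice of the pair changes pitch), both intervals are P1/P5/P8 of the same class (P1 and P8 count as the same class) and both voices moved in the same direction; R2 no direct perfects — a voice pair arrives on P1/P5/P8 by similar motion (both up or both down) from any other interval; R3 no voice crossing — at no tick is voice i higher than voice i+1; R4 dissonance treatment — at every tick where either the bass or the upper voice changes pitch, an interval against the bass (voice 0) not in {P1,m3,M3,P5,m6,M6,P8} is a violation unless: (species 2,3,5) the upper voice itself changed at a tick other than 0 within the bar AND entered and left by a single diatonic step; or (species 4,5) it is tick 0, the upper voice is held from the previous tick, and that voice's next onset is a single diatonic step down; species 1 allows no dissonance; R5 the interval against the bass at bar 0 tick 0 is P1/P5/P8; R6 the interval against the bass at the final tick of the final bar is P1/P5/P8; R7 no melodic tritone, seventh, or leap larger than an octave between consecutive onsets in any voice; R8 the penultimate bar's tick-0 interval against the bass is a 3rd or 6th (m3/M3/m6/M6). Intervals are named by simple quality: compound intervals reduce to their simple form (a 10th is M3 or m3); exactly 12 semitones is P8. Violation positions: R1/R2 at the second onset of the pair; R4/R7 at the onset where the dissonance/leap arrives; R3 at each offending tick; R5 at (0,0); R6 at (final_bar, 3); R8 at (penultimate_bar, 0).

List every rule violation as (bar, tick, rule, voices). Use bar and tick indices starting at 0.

bar 0: v0=G3 v1=G4 downbeat P8
bar 1: v0=E3 v1=E4 downbeat P8
bar 2: v0=D3 v1=D4 downbeat P8
bar 3: v0=F3 v1=C4 downbeat P5
bar 4: v0=A3 v1=C4 downbeat m3
bar 5: v0=G3 v1=G4 downbeat P8
bar 6: v0=A3 v1=F4 downbeat m6
bar 7: v0=B3 v1=D4 downbeat m3
bar 8: v0=A3 v1=F4 downbeat m6
bar 9: v0=G3 v1=G4 downbeat P8
  -> R4 @ bar 7 tick 2 v(0, 1): B3/F4 TT untreated

(7, 2, R4, (0, 1))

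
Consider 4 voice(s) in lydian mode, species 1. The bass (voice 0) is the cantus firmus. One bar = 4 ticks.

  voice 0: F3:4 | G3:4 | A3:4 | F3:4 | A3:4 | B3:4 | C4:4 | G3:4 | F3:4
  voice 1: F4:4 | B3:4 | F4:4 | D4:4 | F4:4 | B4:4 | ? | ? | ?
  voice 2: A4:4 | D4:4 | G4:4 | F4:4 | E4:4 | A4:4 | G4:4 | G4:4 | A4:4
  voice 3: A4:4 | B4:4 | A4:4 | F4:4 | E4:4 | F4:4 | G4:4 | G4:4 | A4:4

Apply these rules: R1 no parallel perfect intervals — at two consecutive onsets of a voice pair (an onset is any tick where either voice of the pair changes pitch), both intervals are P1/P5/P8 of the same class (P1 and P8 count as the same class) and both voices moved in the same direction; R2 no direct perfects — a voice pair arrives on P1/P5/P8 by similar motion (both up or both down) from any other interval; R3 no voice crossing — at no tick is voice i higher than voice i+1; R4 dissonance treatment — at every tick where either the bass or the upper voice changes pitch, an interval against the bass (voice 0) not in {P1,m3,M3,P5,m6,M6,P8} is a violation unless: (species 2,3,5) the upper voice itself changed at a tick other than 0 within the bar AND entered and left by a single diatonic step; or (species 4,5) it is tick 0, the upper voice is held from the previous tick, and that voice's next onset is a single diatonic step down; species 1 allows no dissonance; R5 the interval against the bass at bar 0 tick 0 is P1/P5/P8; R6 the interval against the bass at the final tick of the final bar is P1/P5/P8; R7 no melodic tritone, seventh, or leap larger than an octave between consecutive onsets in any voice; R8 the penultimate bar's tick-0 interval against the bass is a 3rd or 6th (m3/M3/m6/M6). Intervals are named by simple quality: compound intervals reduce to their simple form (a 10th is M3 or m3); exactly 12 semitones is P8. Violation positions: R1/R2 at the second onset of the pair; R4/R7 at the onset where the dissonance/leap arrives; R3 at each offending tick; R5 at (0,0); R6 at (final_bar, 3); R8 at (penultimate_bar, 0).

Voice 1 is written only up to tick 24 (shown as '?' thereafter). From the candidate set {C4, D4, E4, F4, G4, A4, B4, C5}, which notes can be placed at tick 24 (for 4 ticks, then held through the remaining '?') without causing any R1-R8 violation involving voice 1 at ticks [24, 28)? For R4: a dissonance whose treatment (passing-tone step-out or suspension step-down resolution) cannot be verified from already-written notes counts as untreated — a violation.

C4: violates R2,R7
D4: violates R4
E4: legal
F4: violates R4,R7
G4: violates R2
A4: violates R3
B4: violates R3,R4
C5: violates R1,R3

{E4}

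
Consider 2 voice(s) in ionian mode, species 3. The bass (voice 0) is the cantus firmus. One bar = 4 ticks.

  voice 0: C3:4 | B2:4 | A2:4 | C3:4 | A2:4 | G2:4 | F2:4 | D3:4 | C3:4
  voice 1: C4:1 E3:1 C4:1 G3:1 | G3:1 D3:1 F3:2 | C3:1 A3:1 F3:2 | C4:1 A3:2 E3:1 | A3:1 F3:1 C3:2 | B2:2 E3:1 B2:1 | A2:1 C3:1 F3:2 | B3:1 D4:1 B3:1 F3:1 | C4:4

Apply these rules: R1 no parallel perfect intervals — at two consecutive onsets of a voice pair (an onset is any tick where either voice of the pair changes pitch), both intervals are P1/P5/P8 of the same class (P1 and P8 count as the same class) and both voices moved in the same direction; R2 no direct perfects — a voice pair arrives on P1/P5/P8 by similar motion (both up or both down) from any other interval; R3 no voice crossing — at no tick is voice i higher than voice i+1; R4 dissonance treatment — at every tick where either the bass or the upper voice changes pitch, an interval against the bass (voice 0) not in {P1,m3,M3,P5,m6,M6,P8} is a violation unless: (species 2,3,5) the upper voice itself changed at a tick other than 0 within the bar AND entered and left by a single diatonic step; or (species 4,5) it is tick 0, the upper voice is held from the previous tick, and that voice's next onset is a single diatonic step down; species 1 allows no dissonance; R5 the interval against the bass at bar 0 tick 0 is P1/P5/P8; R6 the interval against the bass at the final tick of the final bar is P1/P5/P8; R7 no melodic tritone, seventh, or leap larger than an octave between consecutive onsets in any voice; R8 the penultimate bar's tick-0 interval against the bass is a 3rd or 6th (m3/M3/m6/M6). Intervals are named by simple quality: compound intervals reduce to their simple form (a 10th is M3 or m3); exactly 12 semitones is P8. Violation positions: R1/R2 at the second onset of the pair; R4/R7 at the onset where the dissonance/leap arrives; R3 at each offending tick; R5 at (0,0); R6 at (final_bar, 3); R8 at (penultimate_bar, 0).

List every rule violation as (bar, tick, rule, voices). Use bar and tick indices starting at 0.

(1, 2, R4, (0, 1))
(3, 0, R2, (0, 1))
(7, 0, R7, (1,))
(7, 3, R7, (1,))

bar 0: v0=C3 v1=C4 downbeat P8
bar 1: v0=B2 v1=G3 downbeat m6
bar 2: v0=A2 v1=C3 downbeat m3
bar 3: v0=C3 v1=C4 downbeat P8
bar 4: v0=A2 v1=A3 downbeat P8
bar 5: v0=G2 v1=B2 downbeat M3
bar 6: v0=F2 v1=A2 downbeat M3
bar 7: v0=D3 v1=B3 downbeat M6
bar 8: v0=C3 v1=C4 downbeat P8
  -> R4 @ bar 1 tick 2 v(0, 1): B2/F3 TT untreated
  -> R2 @ bar 3 tick 0 v(0, 1): A2/F3 m6 -> C3/C4 P8 similar
  -> R7 @ bar 7 tick 0 v(1,): F3->B3 leap 6st
  -> R7 @ bar 7 tick 3 v(1,): B3->F3 leap 6st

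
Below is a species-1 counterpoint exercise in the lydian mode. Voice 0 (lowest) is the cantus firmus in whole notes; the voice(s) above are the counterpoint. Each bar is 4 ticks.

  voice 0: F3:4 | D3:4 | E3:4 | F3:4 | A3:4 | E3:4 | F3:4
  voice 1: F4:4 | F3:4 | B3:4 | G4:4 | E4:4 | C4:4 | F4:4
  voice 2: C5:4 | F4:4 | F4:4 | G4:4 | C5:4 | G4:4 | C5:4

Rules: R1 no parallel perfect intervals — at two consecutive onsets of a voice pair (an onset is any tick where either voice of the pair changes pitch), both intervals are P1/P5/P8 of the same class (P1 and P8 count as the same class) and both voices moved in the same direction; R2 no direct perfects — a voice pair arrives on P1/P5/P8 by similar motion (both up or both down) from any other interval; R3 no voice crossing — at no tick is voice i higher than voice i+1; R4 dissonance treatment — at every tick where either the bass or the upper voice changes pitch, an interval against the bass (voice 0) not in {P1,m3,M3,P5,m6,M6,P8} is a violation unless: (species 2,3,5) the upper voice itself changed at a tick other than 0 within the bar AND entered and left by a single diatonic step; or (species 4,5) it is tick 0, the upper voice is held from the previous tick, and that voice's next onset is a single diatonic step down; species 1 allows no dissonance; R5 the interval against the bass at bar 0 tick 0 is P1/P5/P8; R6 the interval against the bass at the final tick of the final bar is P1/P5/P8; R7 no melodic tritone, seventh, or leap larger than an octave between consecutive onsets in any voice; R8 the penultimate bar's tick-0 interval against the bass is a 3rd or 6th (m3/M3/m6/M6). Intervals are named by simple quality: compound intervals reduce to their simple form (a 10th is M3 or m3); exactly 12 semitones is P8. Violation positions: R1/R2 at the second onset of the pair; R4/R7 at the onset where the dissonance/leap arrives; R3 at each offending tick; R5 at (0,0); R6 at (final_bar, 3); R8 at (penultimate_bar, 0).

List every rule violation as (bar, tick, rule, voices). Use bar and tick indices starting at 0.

(1, 0, R2, (1, 2))
(2, 0, R2, (0, 1))
(2, 0, R4, (0, 2))
(2, 0, R7, (1,))
(3, 0, R2, (1, 2))
(3, 0, R4, (0, 1))
(3, 0, R4, (0, 2))
(5, 0, R2, (1, 2))
(6, 0, R1, (1, 2))
(6, 0, R2, (0, 1))
(6, 0, R2, (0, 2))

bar 0: v0=F3 v1=F4 v2=C5 downbeat P5
bar 1: v0=D3 v1=F3 v2=F4 downbeat m3
bar 2: v0=E3 v1=B3 v2=F4 downbeat m2
bar 3: v0=F3 v1=G4 v2=G4 downbeat M2
bar 4: v0=A3 v1=E4 v2=C5 downbeat m3
bar 5: v0=E3 v1=C4 v2=G4 downbeat m3
bar 6: v0=F3 v1=F4 v2=C5 downbeat P5
  -> R2 @ bar 1 tick 0 v(1, 2): F4/C5 P5 -> F3/F4 P8 similar
  -> R2 @ bar 2 tick 0 v(0, 1): D3/F3 m3 -> E3/B3 P5 similar
  -> R4 @ bar 2 tick 0 v(0, 2): E3/F4 m2 untreated
  -> R7 @ bar 2 tick 0 v(1,): F3->B3 leap 6st
  -> R2 @ bar 3 tick 0 v(1, 2): B3/F4 TT -> G4/G4 P1 similar
  -> R4 @ bar 3 tick 0 v(0, 1): F3/G4 M2 untreated
  -> R4 @ bar 3 tick 0 v(0, 2): F3/G4 M2 untreated
  -> R2 @ bar 5 tick 0 v(1, 2): E4/C5 m6 -> C4/G4 P5 similar
  -> R1 @ bar 6 tick 0 v(1, 2): C4/G4 P5 -> F4/C5 P5 similar
  -> R2 @ bar 6 tick 0 v(0, 1): E3/C4 m6 -> F3/F4 P8 similar
  -> R2 @ bar 6 tick 0 v(0, 2): E3/G4 m3 -> F3/C5 P5 similar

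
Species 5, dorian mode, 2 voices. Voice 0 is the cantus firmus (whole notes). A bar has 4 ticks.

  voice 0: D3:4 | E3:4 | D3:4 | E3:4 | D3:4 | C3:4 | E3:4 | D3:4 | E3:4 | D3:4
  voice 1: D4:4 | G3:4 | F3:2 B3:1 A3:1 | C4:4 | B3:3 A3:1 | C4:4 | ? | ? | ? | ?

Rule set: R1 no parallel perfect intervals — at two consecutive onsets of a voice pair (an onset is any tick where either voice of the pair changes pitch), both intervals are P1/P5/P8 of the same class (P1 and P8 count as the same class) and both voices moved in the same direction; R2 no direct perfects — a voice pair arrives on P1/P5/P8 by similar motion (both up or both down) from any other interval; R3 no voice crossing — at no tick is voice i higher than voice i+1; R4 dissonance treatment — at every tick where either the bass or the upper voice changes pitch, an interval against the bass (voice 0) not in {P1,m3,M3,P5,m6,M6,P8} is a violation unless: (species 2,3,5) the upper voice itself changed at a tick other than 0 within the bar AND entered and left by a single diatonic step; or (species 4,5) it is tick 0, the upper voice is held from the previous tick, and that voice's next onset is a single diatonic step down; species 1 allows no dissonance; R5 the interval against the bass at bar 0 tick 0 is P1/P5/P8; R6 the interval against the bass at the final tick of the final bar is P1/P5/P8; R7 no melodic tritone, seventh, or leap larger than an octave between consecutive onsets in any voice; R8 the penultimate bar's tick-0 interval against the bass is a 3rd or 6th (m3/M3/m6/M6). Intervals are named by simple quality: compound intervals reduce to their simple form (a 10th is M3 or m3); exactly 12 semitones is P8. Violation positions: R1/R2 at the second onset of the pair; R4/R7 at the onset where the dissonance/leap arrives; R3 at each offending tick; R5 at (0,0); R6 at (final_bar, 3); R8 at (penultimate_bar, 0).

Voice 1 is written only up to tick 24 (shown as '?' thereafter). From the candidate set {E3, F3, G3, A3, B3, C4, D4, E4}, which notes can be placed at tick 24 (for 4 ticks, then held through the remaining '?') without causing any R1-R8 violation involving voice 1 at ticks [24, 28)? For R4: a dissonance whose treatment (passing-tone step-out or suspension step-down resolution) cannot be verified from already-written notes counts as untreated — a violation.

E3: legal
F3: violates R4
G3: legal
A3: violates R4
B3: legal
C4: legal
D4: violates R4
E4: violates R1

{B3, C4, E3, G3}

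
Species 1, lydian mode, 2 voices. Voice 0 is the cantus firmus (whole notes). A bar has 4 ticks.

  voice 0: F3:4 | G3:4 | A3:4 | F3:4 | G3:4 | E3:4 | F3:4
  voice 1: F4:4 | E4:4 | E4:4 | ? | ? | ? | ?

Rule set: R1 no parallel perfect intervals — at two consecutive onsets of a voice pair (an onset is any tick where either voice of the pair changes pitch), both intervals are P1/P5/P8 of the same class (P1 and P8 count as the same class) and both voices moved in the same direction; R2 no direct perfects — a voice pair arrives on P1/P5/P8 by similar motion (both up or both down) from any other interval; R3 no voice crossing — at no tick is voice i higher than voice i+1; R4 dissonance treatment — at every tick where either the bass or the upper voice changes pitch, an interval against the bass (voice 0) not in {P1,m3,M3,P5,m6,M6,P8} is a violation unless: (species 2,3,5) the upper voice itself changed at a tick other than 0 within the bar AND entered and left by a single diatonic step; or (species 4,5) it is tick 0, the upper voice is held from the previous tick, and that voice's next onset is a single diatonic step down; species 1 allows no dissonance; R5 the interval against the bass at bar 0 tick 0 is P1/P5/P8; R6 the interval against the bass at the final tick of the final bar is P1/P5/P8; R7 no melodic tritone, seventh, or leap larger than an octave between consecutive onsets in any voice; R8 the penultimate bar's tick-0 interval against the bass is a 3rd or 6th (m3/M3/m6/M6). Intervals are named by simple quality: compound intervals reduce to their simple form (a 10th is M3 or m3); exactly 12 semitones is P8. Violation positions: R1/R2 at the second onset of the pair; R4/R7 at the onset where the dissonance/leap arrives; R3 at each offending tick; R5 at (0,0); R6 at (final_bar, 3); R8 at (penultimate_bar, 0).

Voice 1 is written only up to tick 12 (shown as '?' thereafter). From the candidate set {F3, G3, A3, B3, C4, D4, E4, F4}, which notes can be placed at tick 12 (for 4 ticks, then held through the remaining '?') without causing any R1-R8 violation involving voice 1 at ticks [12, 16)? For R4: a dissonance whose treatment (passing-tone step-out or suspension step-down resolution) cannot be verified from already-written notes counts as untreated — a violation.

{A3, D4, F4}

F3: violates R2,R7
G3: violates R4
A3: legal
B3: violates R4
C4: violates R1
D4: legal
E4: violates R4
F4: legal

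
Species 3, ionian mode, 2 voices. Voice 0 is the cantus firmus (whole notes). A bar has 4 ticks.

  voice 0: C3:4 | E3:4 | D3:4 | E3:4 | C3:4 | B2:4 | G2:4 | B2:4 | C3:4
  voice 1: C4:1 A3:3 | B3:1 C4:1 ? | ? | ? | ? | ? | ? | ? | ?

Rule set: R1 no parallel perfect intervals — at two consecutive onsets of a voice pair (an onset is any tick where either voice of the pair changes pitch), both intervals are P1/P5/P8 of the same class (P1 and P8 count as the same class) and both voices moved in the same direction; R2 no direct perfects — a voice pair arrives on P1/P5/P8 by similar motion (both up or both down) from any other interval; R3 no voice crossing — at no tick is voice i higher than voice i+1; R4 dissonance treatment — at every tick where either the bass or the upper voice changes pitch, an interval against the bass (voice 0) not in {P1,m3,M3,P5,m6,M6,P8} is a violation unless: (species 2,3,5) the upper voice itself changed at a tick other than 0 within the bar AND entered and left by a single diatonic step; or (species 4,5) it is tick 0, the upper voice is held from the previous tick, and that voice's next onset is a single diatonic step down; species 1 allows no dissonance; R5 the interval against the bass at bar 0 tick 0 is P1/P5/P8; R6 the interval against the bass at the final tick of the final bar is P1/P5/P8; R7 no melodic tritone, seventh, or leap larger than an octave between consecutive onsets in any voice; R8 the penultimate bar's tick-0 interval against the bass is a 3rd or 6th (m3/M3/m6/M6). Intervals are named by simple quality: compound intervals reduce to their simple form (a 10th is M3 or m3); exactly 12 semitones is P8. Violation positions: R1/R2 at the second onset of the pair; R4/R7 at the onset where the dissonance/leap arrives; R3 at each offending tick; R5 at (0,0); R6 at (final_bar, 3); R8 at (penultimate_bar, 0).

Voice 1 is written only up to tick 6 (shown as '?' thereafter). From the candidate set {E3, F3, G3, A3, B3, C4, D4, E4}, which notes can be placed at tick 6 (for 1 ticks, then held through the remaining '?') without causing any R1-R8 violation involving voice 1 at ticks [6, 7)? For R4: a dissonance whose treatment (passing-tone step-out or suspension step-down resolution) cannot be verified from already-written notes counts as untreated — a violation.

{B3, C4, E3, E4, G3}

E3: legal
F3: violates R4
G3: legal
A3: violates R4
B3: legal
C4: legal
D4: violates R4
E4: legal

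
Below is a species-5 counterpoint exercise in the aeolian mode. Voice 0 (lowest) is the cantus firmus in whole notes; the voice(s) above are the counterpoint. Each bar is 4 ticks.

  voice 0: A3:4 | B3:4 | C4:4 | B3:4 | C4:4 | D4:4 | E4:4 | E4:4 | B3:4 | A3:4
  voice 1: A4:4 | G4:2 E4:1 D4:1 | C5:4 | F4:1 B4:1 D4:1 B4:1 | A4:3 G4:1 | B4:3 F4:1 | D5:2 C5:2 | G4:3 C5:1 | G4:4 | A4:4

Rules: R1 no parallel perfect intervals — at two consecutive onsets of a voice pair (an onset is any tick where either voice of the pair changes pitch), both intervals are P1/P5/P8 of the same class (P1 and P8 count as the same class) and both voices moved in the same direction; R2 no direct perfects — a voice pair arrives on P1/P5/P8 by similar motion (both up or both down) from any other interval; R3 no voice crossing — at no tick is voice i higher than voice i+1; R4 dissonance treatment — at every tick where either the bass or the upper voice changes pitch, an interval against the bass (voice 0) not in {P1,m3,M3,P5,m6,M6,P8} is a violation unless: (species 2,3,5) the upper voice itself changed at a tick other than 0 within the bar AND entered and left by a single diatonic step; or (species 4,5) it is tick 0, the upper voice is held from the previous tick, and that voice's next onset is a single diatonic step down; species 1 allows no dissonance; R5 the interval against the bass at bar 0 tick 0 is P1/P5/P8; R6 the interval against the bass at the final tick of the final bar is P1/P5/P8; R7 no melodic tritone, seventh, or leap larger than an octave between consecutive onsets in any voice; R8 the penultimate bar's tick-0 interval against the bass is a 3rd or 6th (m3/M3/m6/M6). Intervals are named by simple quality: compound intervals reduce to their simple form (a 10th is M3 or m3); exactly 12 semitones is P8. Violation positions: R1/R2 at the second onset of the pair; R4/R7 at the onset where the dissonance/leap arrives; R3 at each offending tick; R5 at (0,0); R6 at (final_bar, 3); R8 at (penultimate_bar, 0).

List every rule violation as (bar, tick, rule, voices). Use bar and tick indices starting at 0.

(1, 2, R4, (0, 1))
(2, 0, R2, (0, 1))
(2, 0, R7, (1,))
(3, 0, R4, (0, 1))
(3, 1, R7, (1,))
(5, 3, R7, (1,))
(6, 0, R4, (0, 1))

bar 0: v0=A3 v1=A4 downbeat P8
bar 1: v0=B3 v1=G4 downbeat m6
bar 2: v0=C4 v1=C5 downbeat P8
bar 3: v0=B3 v1=F4 downbeat TT
bar 4: v0=C4 v1=A4 downbeat M6
bar 5: v0=D4 v1=B4 downbeat M6
bar 6: v0=E4 v1=D5 downbeat m7
bar 7: v0=E4 v1=G4 downbeat m3
bar 8: v0=B3 v1=G4 downbeat m6
bar 9: v0=A3 v1=A4 downbeat P8
  -> R4 @ bar 1 tick 2 v(0, 1): B3/E4 P4 untreated
  -> R2 @ bar 2 tick 0 v(0, 1): B3/D4 m3 -> C4/C5 P8 similar
  -> R7 @ bar 2 tick 0 v(1,): D4->C5 leap 10st
  -> R4 @ bar 3 tick 0 v(0, 1): B3/F4 TT untreated
  -> R7 @ bar 3 tick 1 v(1,): F4->B4 leap 6st
  -> R7 @ bar 5 tick 3 v(1,): B4->F4 leap 6st
  -> R4 @ bar 6 tick 0 v(0, 1): E4/D5 m7 untreated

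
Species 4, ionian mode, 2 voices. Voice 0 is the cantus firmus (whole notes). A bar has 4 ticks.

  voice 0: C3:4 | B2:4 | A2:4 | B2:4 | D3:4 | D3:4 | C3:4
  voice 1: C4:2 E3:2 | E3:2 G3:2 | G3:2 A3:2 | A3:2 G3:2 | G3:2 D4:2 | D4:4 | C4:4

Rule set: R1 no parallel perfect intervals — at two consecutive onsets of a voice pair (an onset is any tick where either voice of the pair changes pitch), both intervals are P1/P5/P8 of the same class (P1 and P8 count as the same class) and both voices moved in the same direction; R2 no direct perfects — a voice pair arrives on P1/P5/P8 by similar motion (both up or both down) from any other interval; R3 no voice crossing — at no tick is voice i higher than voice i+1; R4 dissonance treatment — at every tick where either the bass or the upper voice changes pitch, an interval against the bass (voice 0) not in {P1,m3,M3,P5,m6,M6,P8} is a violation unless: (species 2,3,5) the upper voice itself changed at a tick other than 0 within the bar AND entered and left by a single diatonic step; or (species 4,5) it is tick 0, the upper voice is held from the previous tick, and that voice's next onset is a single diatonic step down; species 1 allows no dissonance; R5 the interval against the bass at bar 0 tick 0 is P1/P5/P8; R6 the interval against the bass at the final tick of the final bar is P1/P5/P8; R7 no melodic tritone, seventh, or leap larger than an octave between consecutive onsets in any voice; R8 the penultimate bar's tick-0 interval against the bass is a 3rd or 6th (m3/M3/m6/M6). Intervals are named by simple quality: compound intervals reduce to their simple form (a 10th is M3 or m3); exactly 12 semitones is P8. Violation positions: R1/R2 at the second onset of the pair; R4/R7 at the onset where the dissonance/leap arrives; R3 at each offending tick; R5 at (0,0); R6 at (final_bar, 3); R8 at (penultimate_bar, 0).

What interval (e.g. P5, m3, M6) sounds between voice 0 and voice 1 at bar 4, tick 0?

P4

voice 0=D3 voice 1=G3 -> P4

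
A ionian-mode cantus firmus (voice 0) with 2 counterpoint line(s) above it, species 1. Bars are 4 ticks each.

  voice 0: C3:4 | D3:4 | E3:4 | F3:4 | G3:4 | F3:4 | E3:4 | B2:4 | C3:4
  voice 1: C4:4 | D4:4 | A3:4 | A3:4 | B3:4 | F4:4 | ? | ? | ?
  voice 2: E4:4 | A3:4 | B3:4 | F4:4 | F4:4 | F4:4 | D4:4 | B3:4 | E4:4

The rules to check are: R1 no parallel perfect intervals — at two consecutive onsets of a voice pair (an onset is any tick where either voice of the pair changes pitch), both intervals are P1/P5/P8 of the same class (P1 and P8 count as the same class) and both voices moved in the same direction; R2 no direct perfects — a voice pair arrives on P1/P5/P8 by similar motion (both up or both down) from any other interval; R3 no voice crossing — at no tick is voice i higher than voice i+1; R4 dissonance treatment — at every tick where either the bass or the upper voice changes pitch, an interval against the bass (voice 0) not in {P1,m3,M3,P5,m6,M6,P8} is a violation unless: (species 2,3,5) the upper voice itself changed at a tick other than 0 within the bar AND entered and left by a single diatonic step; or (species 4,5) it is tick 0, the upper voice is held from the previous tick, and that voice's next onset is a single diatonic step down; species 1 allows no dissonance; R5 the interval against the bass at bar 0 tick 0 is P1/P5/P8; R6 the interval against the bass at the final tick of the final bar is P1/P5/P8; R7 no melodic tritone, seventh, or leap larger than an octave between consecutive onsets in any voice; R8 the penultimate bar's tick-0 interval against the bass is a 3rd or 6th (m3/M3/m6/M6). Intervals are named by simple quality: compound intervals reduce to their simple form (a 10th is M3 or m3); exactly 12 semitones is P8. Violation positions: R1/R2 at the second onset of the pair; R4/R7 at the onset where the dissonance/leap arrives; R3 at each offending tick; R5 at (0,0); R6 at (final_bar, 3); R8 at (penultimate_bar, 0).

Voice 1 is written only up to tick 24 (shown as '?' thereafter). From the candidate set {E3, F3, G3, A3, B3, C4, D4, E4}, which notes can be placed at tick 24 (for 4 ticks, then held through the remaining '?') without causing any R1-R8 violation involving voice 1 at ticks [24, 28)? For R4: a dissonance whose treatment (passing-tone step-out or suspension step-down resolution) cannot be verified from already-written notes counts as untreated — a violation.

{C4}

E3: violates R1,R7
F3: violates R4
G3: violates R2,R7
A3: violates R4
B3: violates R2,R7
C4: legal
D4: violates R1,R4
E4: violates R1,R3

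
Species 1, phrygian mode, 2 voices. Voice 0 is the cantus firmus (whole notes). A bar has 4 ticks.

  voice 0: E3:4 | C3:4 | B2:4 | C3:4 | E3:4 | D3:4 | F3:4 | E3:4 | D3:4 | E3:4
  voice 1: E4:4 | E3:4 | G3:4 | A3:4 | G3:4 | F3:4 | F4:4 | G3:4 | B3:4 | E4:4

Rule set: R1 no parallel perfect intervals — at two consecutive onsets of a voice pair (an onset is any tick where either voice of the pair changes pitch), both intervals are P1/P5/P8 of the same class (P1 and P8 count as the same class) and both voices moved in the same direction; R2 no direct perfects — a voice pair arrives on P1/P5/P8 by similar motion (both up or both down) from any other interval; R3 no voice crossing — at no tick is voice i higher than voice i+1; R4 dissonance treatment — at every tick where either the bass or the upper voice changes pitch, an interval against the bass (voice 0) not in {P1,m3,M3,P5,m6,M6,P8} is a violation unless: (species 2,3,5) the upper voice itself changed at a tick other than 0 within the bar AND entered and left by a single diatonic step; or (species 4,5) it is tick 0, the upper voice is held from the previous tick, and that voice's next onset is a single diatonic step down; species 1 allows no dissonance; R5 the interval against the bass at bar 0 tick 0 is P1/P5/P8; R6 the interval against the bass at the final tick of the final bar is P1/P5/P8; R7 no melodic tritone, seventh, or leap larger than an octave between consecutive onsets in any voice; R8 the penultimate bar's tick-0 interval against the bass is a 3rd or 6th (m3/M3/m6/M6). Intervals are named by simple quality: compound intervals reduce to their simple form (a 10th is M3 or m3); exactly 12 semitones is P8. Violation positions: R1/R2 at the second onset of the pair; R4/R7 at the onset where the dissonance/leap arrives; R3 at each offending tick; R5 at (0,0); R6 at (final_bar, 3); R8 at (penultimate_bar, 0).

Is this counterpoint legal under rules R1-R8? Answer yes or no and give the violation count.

bar 0: v0=E3 v1=E4 (P8)
bar 1: v0=C3 v1=E3 (M3)
bar 2: v0=B2 v1=G3 (m6)
bar 3: v0=C3 v1=A3 (M6)
bar 4: v0=E3 v1=G3 (m3)
bar 5: v0=D3 v1=F3 (m3)
bar 6: v0=F3 v1=F4 (P8)
bar 7: v0=E3 v1=G3 (m3)
bar 8: v0=D3 v1=B3 (M6)
bar 9: v0=E3 v1=E4 (P8)
  R2 @ bar6.0: D3/F3 m3 -> F3/F4 P8 similar
  R7 @ bar7.0: F4->G3 leap 10st
  R2 @ bar9.0: D3/B3 M6 -> E3/E4 P8 similar

No (3 violations)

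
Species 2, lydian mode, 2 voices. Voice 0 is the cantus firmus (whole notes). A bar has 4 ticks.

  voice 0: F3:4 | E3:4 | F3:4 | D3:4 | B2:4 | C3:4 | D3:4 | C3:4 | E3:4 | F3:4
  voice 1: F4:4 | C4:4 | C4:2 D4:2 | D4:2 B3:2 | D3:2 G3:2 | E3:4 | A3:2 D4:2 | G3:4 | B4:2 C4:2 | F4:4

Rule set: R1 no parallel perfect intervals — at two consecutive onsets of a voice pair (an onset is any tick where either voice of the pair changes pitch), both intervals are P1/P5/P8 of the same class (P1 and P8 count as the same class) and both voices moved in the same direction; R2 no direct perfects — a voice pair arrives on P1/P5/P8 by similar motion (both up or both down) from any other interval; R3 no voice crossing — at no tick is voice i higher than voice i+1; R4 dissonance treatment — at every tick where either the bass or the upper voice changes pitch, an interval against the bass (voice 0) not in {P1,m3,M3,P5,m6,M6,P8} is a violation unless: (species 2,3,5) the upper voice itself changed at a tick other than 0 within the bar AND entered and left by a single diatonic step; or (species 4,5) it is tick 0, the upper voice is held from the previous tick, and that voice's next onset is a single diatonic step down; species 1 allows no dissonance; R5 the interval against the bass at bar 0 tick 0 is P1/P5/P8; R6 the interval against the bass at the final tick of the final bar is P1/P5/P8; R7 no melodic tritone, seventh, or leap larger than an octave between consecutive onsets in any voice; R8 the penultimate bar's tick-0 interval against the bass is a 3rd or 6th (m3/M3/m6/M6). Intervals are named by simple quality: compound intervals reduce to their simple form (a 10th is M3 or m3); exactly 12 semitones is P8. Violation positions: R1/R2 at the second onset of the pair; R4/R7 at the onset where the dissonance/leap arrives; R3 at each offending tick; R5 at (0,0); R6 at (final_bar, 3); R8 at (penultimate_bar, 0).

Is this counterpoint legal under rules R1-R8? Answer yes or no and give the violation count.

No (7 violations)

bar 0: v0=F3 v1=F4 (P8)
bar 1: v0=E3 v1=C4 (m6)
bar 2: v0=F3 v1=C4 (P5)
bar 3: v0=D3 v1=D4 (P8)
bar 4: v0=B2 v1=D3 (m3)
bar 5: v0=C3 v1=E3 (M3)
bar 6: v0=D3 v1=A3 (P5)
bar 7: v0=C3 v1=G3 (P5)
bar 8: v0=E3 v1=B4 (P5)
bar 9: v0=F3 v1=F4 (P8)
  R2 @ bar6.0: C3/E3 M3 -> D3/A3 P5 similar
  R2 @ bar7.0: D3/D4 P8 -> C3/G3 P5 similar
  R1 @ bar8.0: C3/G3 P5 -> E3/B4 P5 similar
  R7 @ bar8.0: G3->B4 leap 16st
  R8 @ bar8.0: penult P5 not 3rd/6th
  R7 @ bar8.2: B4->C4 leap 11st
  R2 @ bar9.0: E3/C4 m6 -> F3/F4 P8 similar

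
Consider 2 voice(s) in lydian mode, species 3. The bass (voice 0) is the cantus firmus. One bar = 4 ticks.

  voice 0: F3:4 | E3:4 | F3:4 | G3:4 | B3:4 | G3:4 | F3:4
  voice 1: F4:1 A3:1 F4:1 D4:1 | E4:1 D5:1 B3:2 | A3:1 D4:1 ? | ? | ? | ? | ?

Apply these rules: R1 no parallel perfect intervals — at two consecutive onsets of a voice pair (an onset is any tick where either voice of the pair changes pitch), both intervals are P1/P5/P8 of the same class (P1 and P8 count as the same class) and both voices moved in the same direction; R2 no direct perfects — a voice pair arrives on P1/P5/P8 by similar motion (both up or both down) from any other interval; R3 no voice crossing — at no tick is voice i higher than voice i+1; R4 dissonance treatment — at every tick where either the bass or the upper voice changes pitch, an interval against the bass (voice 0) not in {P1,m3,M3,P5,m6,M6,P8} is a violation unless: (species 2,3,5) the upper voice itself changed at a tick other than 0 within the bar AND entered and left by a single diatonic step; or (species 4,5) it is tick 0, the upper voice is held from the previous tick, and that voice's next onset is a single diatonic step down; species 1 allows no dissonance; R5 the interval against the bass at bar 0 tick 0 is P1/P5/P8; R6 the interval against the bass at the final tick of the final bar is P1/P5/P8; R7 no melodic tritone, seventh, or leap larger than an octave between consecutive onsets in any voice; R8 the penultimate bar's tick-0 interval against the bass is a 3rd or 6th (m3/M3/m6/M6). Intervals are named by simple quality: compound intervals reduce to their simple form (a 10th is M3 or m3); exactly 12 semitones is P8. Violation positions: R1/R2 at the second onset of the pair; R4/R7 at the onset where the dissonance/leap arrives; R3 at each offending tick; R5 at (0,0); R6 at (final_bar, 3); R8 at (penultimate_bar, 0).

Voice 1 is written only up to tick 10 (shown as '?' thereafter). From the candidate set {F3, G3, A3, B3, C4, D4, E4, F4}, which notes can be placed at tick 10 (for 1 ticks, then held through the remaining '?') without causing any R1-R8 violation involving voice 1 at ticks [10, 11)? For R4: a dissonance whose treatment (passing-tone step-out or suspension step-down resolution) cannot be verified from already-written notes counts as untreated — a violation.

F3: legal
G3: violates R4
A3: legal
B3: violates R4
C4: legal
D4: legal
E4: violates R4
F4: legal

{A3, C4, D4, F3, F4}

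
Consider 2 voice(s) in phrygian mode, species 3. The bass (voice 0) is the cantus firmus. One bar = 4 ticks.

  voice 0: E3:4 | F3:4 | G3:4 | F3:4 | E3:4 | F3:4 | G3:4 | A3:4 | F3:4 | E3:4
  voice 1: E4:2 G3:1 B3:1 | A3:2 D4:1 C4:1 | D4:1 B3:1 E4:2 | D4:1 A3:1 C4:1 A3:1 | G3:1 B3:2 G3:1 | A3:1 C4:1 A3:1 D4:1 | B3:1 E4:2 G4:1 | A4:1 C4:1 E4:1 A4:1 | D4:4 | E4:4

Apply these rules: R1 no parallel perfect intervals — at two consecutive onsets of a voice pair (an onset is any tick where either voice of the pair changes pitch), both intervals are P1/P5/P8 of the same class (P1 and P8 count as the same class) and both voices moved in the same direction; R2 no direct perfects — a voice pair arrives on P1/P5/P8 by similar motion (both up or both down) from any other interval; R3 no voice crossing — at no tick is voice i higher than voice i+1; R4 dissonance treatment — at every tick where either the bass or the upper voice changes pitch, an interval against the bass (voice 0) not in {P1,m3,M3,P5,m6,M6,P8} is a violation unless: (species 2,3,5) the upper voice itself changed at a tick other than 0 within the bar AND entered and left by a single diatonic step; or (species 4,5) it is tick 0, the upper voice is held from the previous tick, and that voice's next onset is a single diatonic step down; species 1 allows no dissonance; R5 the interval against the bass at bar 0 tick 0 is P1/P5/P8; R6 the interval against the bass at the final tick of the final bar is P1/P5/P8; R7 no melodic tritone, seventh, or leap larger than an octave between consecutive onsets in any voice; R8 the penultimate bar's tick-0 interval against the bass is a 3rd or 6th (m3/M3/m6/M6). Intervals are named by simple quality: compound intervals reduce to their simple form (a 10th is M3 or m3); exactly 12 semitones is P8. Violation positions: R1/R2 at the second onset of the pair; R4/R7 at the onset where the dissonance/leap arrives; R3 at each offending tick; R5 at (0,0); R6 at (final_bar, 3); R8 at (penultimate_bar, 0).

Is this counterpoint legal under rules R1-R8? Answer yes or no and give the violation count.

bar 0: v0=E3 v1=E4 (P8)
bar 1: v0=F3 v1=A3 (M3)
bar 2: v0=G3 v1=D4 (P5)
bar 3: v0=F3 v1=D4 (M6)
bar 4: v0=E3 v1=G3 (m3)
bar 5: v0=F3 v1=A3 (M3)
bar 6: v0=G3 v1=B3 (M3)
bar 7: v0=A3 v1=A4 (P8)
bar 8: v0=F3 v1=D4 (M6)
bar 9: v0=E3 v1=E4 (P8)
  R1 @ bar2.0: F3/C4 P5 -> G3/D4 P5 similar
  R1 @ bar7.0: G3/G4 P8 -> A3/A4 P8 similar

No (2 violations)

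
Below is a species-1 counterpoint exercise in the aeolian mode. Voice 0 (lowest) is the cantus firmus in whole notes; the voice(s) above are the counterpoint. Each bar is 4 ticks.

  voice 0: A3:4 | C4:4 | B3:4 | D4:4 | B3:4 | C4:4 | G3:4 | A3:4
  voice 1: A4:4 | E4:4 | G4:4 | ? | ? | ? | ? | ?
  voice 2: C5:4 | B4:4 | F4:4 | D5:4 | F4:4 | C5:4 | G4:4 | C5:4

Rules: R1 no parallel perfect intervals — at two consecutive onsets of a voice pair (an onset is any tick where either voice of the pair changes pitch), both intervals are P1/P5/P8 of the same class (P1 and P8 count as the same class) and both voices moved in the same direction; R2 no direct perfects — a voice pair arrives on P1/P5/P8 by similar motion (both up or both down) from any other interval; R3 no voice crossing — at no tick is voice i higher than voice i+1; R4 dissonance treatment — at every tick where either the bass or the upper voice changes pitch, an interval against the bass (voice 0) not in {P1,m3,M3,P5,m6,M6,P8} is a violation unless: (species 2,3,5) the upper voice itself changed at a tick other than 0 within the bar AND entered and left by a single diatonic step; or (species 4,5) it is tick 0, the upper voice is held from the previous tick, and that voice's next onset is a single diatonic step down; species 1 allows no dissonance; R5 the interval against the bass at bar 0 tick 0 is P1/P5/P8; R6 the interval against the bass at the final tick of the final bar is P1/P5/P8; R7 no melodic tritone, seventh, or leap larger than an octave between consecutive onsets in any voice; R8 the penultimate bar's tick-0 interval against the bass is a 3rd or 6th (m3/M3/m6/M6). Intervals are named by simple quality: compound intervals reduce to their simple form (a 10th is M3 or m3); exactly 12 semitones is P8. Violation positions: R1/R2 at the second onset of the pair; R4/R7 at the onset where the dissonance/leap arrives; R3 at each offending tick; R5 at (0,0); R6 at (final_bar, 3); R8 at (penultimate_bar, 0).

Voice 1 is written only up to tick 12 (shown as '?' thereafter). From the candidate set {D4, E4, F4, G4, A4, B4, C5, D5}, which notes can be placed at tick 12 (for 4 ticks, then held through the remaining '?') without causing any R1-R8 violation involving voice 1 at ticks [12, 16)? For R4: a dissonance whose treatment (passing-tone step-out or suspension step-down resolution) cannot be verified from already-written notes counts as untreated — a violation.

{B4, D4, F4}

D4: legal
E4: violates R4
F4: legal
G4: violates R4
A4: violates R2
B4: legal
C5: violates R4
D5: violates R2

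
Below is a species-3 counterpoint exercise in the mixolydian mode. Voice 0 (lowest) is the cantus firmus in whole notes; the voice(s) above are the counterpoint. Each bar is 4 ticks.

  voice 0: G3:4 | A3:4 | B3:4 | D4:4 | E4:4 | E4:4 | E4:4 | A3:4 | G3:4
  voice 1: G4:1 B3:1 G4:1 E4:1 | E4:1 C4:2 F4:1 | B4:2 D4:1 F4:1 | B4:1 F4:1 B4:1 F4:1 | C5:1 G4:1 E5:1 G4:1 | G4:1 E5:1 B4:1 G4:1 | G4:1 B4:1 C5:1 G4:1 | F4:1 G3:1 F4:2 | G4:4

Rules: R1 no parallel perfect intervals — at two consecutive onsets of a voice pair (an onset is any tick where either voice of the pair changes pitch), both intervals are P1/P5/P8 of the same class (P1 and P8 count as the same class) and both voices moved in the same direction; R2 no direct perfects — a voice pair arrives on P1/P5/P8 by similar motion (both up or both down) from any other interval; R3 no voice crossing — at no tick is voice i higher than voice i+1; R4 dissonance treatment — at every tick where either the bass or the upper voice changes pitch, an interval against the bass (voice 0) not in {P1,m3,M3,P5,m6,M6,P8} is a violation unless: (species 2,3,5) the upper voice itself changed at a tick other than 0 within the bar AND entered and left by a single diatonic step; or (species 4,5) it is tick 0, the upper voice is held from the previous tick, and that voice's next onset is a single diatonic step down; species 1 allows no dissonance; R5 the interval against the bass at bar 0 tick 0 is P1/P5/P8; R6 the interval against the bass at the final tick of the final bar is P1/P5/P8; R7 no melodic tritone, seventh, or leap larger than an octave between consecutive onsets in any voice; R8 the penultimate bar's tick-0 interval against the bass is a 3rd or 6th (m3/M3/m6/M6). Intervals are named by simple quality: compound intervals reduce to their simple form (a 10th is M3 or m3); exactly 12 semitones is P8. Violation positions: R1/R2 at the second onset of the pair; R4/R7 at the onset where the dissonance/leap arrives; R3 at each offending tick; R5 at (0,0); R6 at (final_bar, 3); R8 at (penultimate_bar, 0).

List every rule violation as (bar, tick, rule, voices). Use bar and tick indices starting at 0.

bar 0: v0=G3 v1=G4 downbeat P8
bar 1: v0=A3 v1=E4 downbeat P5
bar 2: v0=B3 v1=B4 downbeat P8
bar 3: v0=D4 v1=B4 downbeat M6
bar 4: v0=E4 v1=C5 downbeat m6
bar 5: v0=E4 v1=G4 downbeat m3
bar 6: v0=E4 v1=G4 downbeat m3
bar 7: v0=A3 v1=F4 downbeat m6
bar 8: v0=G3 v1=G4 downbeat P8
  -> R2 @ bar 2 tick 0 v(0, 1): A3/F4 m6 -> B3/B4 P8 similar
  -> R7 @ bar 2 tick 0 v(1,): F4->B4 leap 6st
  -> R4 @ bar 2 tick 3 v(0, 1): B3/F4 TT untreated
  -> R7 @ bar 3 tick 0 v(1,): F4->B4 leap 6st
  -> R7 @ bar 3 tick 1 v(1,): B4->F4 leap 6st
  -> R7 @ bar 3 tick 2 v(1,): F4->B4 leap 6st
  -> R7 @ bar 3 tick 3 v(1,): B4->F4 leap 6st
  -> R3 @ bar 7 tick 1 v(0, 1): A3 above G3
  -> R4 @ bar 7 tick 1 v(0, 1): A3/G3 M2 untreated
  -> R7 @ bar 7 tick 1 v(1,): F4->G3 leap 10st
  -> R7 @ bar 7 tick 2 v(1,): G3->F4 leap 10st

(2, 0, R2, (0, 1))
(2, 0, R7, (1,))
(2, 3, R4, (0, 1))
(3, 0, R7, (1,))
(3, 1, R7, (1,))
(3, 2, R7, (1,))
(3, 3, R7, (1,))
(7, 1, R3, (0, 1))
(7, 1, R4, (0, 1))
(7, 1, R7, (1,))
(7, 2, R7, (1,))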